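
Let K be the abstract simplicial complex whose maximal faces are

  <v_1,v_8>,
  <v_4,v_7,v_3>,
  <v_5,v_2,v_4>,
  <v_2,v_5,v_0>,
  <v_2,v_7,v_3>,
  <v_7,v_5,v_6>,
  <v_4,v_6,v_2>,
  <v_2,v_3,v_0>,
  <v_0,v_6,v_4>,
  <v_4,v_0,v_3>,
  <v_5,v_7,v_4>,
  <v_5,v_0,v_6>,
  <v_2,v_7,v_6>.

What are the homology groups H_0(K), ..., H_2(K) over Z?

Take the total order v_0 < v_1 < v_2 < v_3 < v_4 < v_5 < v_6 < v_7 < v_8 on the vertex set. Then K (dimension 2) consists of the simplices:

  0-simplices (9): [v_0], [v_1], [v_2], [v_3], [v_4], [v_5], [v_6], [v_7], [v_8]
  1-simplices (19): (19 of them)
  2-simplices (12): (12 of them)

so the chain groups are C_0 ≅ Z^9, C_1 ≅ Z^19, C_2 ≅ Z^12.

Boundary ∂_1: C_1 → C_0 sends each edge [p,q] (with p < q) to q − p. For instance
  ∂[v_4,v_5] = [v_5] − [v_4].
The 9×19 boundary matrix has rank 7 and Smith normal form diag(1,1,1,1,1,1,1).

∂_2: C_2 → C_1 acts by ∂[p,q,r] = [q,r] − [p,r] + [p,q]. For instance
  ∂[v_0,v_5,v_6] = [v_5,v_6] − [v_0,v_6] + [v_0,v_5],
  ∂[v_0,v_4,v_6] = [v_4,v_6] − [v_0,v_6] + [v_0,v_4].
The 19×12 boundary matrix has rank 12 and Smith normal form diag(1,1,1,1,1,1,1,1,1,1,1,2).

Computing H_k = (kernel of ∂_k) / (image of ∂_{k+1}):

  H_0: rank C_0 − rank ∂_1 = 9 − 7 = 2, and the invariant factors of ∂_1 are all 1, so H_0 ≅ Z^2.
  H_1: rank ker ∂_1 − rank ∂_2 = (19 − 7) − 12 = 0, and ∂_2 has invariant factor 2 > 1, so H_1 ≅ Z/2.
  H_2: rank ker ∂_2 − rank ∂_3 = (12 − 12) − 0 = 0, and there is no ∂_3, so H_2 ≅ 0.

As a check, the Euler characteristic is 9 − 19 + 12 = 2, which agrees with 2 − 0 + 0 = 2.

H_0 ≅ Z^2,  H_1 ≅ Z/2,  H_2 = 0.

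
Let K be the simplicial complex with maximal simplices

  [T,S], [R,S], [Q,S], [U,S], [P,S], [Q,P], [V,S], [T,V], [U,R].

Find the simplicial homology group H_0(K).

H_0 = Z.

We work with the vertex ordering P < Q < R < S < T < U < V. The simplices of K, each written with vertices in increasing order, are:

  0-simplices (7): P, Q, R, S, T, U, V
  1-simplices (9): PQ, PS, QS, RS, RU, ST, SU, SV, TV

so the chain groups are C_0 ≅ Z^7, C_1 ≅ Z^9.

∂_1: C_1 → C_0 is given by ∂[p,q] = [q] − [p].
This gives a 7×9 integer matrix of rank 6; reducing to Smith normal form yields diagonal entries (1,1,1,1,1,1).

From H_k ≅ ker(∂_k) / im(∂_{k+1}) we obtain:

  H_0: rank C_0 − rank ∂_1 = 7 − 6 = 1, and the invariant factors of ∂_1 are all 1, so H_0 = Z.

(K is a triangulation of a wedge of 3 circles.)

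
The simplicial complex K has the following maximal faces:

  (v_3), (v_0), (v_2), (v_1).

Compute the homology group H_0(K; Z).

Take the total order v_0 < v_1 < v_2 < v_3 on the vertex set. Then K (dimension 0) consists of the simplices:

  0-simplices (4): [v_0], [v_1], [v_2], [v_3]

Hence C_0 ≅ Z^4.

From H_k ≅ ker(∂_k) / im(∂_{k+1}) we obtain:

  H_0: rank C_0 − rank ∂_1 = 4 − 0 = 4, and there is no ∂_1, so H_0 = Z^4.

H_0 = Z^4.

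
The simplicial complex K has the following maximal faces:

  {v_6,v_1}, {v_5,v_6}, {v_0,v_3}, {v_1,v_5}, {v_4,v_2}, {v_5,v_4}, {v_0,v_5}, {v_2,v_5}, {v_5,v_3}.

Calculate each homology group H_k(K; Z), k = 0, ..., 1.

H_0 ≅ Z,  H_1 ≅ Z^3.

Order the vertices as v_0 < v_1 < v_2 < v_3 < v_4 < v_5 < v_6. Listing each simplex with vertices in this order, K has dimension 1 with simplices:

  0-simplices (7): [v_0], [v_1], [v_2], [v_3], [v_4], [v_5], [v_6]
  1-simplices (9): [v_0,v_3], [v_0,v_5], [v_1,v_5], [v_1,v_6], [v_2,v_4], [v_2,v_5], [v_3,v_5], [v_4,v_5], [v_5,v_6]

giving chain groups C_0 ≅ Z^7, C_1 ≅ Z^9.

The boundary map ∂_1: C_1 → C_0 sends each edge [p,q] (with p < q) to q − p. For instance
  ∂[v_1,v_5] = [v_5] − [v_1].
As a 7×9 matrix over Z this has rank 6, with invariant factors (1,1,1,1,1,1).

From H_k ≅ ker(∂_k) / im(∂_{k+1}) we obtain:

  H_0: rank C_0 − rank ∂_1 = 7 − 6 = 1, and the invariant factors of ∂_1 are all 1, so H_0 = Z.
  H_1: rank ker ∂_1 − rank ∂_2 = (9 − 6) − 0 = 3, and there is no ∂_2, so H_1 = Z^3.

As a check, the Euler characteristic is 7 − 9 = -2, which agrees with 1 − 3 = -2.
(K is a triangulation of a wedge of 3 circles.)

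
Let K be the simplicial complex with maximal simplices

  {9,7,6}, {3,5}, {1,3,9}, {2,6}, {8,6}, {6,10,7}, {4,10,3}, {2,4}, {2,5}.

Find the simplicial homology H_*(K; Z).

H_0 = Z,  H_1 = Z^3,  H_2 = 0.

We work with the vertex ordering 1 < 2 < 3 < 4 < 5 < 6 < 7 < 8 < 9 < 10. The simplices of K, each written with vertices in increasing order, are:

  0-simplices (10): [1], [2], [3], [4], [5], [6], [7], [8], [9], [10]
  1-simplices (16): [1,3], [1,9], [2,4], [2,5], [2,6], [3,4], [3,5], [3,9], [3,10], [4,10], [6,7], [6,8], [6,9], [6,10], [7,9], [7,10]
  2-simplices (4): [1,3,9], [3,4,10], [6,7,9], [6,7,10]

giving chain groups C_0 ≅ Z^10, C_1 ≅ Z^16, C_2 ≅ Z^4.

The boundary map ∂_1: C_1 → C_0 maps an edge to its endpoints' difference, ∂[p,q] = q − p.
As a 10×16 matrix over Z this has rank 9, with invariant factors (1,1,1,1,1,1,1,1,1).

∂_2: C_2 → C_1 acts by ∂[p,q,r] = [q,r] − [p,r] + [p,q]. For instance
  ∂[1,3,9] = [3,9] − [1,9] + [1,3],
  ∂[6,7,9] = [7,9] − [6,9] + [6,7].
The resulting 16×4 matrix has rank 4, and its Smith normal form has invariant factors (1,1,1,1).

Computing H_k = (kernel of ∂_k) / (image of ∂_{k+1}):

  H_0: rank C_0 − rank ∂_1 = 10 − 9 = 1, and the invariant factors of ∂_1 are all 1, so H_0 = Z.
  H_1: rank ker ∂_1 − rank ∂_2 = (16 − 9) − 4 = 3, and the invariant factors of ∂_2 are all 1, so H_1 = Z^3.
  H_2: rank ker ∂_2 − rank ∂_3 = (4 − 4) − 0 = 0, and there is no ∂_3, so H_2 = 0.

As a check, the Euler characteristic is 10 − 16 + 4 = -2, which agrees with 1 − 3 + 0 = -2.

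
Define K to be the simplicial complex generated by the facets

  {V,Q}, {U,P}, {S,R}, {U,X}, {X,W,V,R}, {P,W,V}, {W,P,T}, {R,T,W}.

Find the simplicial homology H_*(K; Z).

H_0 = Z,  H_1 = Z,  H_2 = 0,  H_3 = 0.

We work with the vertex ordering P < Q < R < S < T < U < V < W < X. The simplices of K, each written with vertices in increasing order, are:

  0-simplices (9): P, Q, R, S, T, U, V, W, X
  1-simplices (15): PT, PU, PV, PW, QV, RS, RT, RV, RW, RX, TW, UX, VW, VX, WX
  2-simplices (7): PTW, PVW, RTW, RVW, RVX, RWX, VWX
  3-simplices (1): RVWX

so the chain groups are C_0 ≅ Z^9, C_1 ≅ Z^15, C_2 ≅ Z^7, C_3 ≅ Z^1.

The boundary map ∂_1: C_1 → C_0 sends each edge [p,q] (with p < q) to q − p.
The 9×15 boundary matrix has rank 8 and Smith normal form diag(1,1,1,1,1,1,1,1).

∂_2: C_2 → C_1 sends each 2-simplex [p,q,r] to [q,r] − [p,r] + [p,q]. For instance
  ∂RWX = WX − RX + RW,
  ∂RTW = TW − RW + RT.
As a 15×7 matrix over Z this has rank 6, with invariant factors (1,1,1,1,1,1).

Boundary ∂_3: C_3 → C_2 sends each 3-simplex σ to the alternating sum Σ_i (−1)^i (σ with its i-th vertex removed). For instance
  ∂RVWX = VWX − RWX + RVX − RVW.
This gives a 7×1 integer matrix of rank 1; reducing to Smith normal form yields diagonal entries (1).

Reading off H_k = ker ∂_k / im ∂_{k+1}:

  H_0: rank C_0 − rank ∂_1 = 9 − 8 = 1, and the invariant factors of ∂_1 are all 1, so H_0 ≅ Z.
  H_1: rank ker ∂_1 − rank ∂_2 = (15 − 8) − 6 = 1, and the invariant factors of ∂_2 are all 1, so H_1 ≅ Z.
  H_2: rank ker ∂_2 − rank ∂_3 = (7 − 6) − 1 = 0, and the invariant factors of ∂_3 are all 1, so H_2 ≅ 0.
  H_3: rank ker ∂_3 − rank ∂_4 = (1 − 1) − 0 = 0, and there is no ∂_4, so H_3 ≅ 0.

As a check, the Euler characteristic is 9 − 15 + 7 − 1 = 0, which agrees with 1 − 1 + 0 − 0 = 0.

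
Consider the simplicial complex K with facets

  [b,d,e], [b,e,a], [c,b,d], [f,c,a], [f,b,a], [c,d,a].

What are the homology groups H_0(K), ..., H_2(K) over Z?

H_0 = Z,  H_1 = Z,  H_2 = 0.

Order the vertices as a < b < c < d < e < f. Listing each simplex with vertices in this order, K has dimension 2 with simplices:

  0-simplices (6): a, b, c, d, e, f
  1-simplices (12): ab, ac, ad, ae, af, bc, bd, be, bf, cd, cf, de
  2-simplices (6): abe, abf, acd, acf, bcd, bde

Hence C_0 ≅ Z^6, C_1 ≅ Z^12, C_2 ≅ Z^6.

Boundary ∂_1: C_1 → C_0 sends each edge [p,q] (with p < q) to q − p.
The resulting 6×12 matrix has rank 5, and its Smith normal form has invariant factors (1,1,1,1,1).

∂_2: C_2 → C_1 sends each 2-simplex [p,q,r] to [q,r] − [p,r] + [p,q]. For instance
  ∂acf = cf − af + ac,
  ∂abe = be − ae + ab.
The 12×6 boundary matrix has rank 6 and Smith normal form diag(1,1,1,1,1,1).

Now H_k = ker ∂_k / im ∂_{k+1}, so:

  H_0: rank C_0 − rank ∂_1 = 6 − 5 = 1, and the invariant factors of ∂_1 are all 1, so H_0 = Z.
  H_1: rank ker ∂_1 − rank ∂_2 = (12 − 5) − 6 = 1, and the invariant factors of ∂_2 are all 1, so H_1 = Z.
  H_2: rank ker ∂_2 − rank ∂_3 = (6 − 6) − 0 = 0, and there is no ∂_3, so H_2 = 0.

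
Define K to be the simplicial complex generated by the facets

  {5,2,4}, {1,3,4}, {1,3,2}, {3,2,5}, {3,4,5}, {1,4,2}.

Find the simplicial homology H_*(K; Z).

Fix the vertex order 1 < 2 < 3 < 4 < 5 and write every simplex with vertices in increasing order. Then dim K = 2 and the simplices of K are:

  0-simplices (5): [1], [2], [3], [4], [5]
  1-simplices (9): [1,2], [1,3], [1,4], [2,3], [2,4], [2,5], [3,4], [3,5], [4,5]
  2-simplices (6): [1,2,3], [1,2,4], [1,3,4], [2,3,5], [2,4,5], [3,4,5]

Hence C_0 ≅ Z^5, C_1 ≅ Z^9, C_2 ≅ Z^6.

Boundary ∂_1: C_1 → C_0 is given by ∂[p,q] = [q] − [p].
The 5×9 boundary matrix has rank 4 and Smith normal form diag(1,1,1,1).

The boundary map ∂_2: C_2 → C_1 acts by ∂[p,q,r] = [q,r] − [p,r] + [p,q]. For instance
  ∂[3,4,5] = [4,5] − [3,5] + [3,4],
  ∂[1,3,4] = [3,4] − [1,4] + [1,3].
As a 9×6 matrix over Z this has rank 5, with invariant factors (1,1,1,1,1).

Reading off H_k = ker ∂_k / im ∂_{k+1}:

  H_0: rank C_0 − rank ∂_1 = 5 − 4 = 1, and the invariant factors of ∂_1 are all 1, so H_0 ≅ Z.
  H_1: rank ker ∂_1 − rank ∂_2 = (9 − 4) − 5 = 0, and the invariant factors of ∂_2 are all 1, so H_1 ≅ 0.
  H_2: rank ker ∂_2 − rank ∂_3 = (6 − 5) − 0 = 1, and there is no ∂_3, so H_2 ≅ Z.

(K is a triangulation of the 2-sphere S^2.)

H_0 = Z,  H_1 = 0,  H_2 = Z.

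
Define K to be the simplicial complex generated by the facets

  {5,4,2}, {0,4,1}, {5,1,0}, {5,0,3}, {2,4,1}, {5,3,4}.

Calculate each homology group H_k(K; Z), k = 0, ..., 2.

H_0 = Z,  H_1 = Z,  H_2 = 0.

Take the total order 0 < 1 < 2 < 3 < 4 < 5 on the vertex set. Then K (dimension 2) consists of the simplices:

  0-simplices (6): [0], [1], [2], [3], [4], [5]
  1-simplices (12): [0,1], [0,3], [0,4], [0,5], [1,2], [1,4], [1,5], [2,4], [2,5], [3,4], [3,5], [4,5]
  2-simplices (6): [0,1,4], [0,1,5], [0,3,5], [1,2,4], [2,4,5], [3,4,5]

so the chain groups are C_0 ≅ Z^6, C_1 ≅ Z^12, C_2 ≅ Z^6.

The boundary map ∂_1: C_1 → C_0 maps an edge to its endpoints' difference, ∂[p,q] = q − p.
This gives a 6×12 integer matrix of rank 5; reducing to Smith normal form yields diagonal entries (1,1,1,1,1).

The boundary map ∂_2: C_2 → C_1 acts by ∂[p,q,r] = [q,r] − [p,r] + [p,q]. For instance
  ∂[0,1,4] = [1,4] − [0,4] + [0,1],
  ∂[3,4,5] = [4,5] − [3,5] + [3,4].
This gives a 12×6 integer matrix of rank 6; reducing to Smith normal form yields diagonal entries (1,1,1,1,1,1).

Computing H_k = (kernel of ∂_k) / (image of ∂_{k+1}):

  H_0: rank C_0 − rank ∂_1 = 6 − 5 = 1, and the invariant factors of ∂_1 are all 1, so H_0 = Z.
  H_1: rank ker ∂_1 − rank ∂_2 = (12 − 5) − 6 = 1, and the invariant factors of ∂_2 are all 1, so H_1 = Z.
  H_2: rank ker ∂_2 − rank ∂_3 = (6 − 6) − 0 = 0, and there is no ∂_3, so H_2 = 0.

As a check, the Euler characteristic is 6 − 12 + 6 = 0, which agrees with 1 − 1 + 0 = 0.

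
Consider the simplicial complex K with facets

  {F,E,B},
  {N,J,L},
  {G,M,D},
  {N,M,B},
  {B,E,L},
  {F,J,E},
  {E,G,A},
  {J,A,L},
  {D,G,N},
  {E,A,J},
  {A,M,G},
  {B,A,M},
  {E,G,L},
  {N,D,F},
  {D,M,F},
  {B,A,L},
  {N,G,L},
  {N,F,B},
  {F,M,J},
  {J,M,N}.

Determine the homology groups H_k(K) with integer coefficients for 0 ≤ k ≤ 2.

H_0 = Z,  H_1 = Z ⊕ Z/2,  H_2 = 0.

K has 10 vertices, 30 edges, 20 triangles.
rank ∂_0 = 0, rank ∂_1 = 9 ⇒ b_0 = 10 − 0 − 9 = 1; all invariant factors of ∂_1 are 1 so no torsion. So H_0 ≅ Z.
rank ∂_1 = 9, rank ∂_2 = 20 ⇒ b_1 = 30 − 9 − 20 = 1; ∂_2 has invariant factor(s) [2] giving torsion. So H_1 ≅ Z ⊕ Z/2.
rank ∂_2 = 20, rank ∂_3 = 0 ⇒ b_2 = 20 − 20 − 0 = 0. So H_2 ≅ 0.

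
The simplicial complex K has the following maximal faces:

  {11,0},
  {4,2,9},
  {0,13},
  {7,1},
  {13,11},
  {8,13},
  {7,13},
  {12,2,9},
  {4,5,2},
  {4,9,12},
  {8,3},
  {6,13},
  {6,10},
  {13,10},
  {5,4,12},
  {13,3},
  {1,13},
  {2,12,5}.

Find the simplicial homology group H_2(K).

We work with the vertex ordering 0 < 1 < 2 < 3 < 4 < 5 < 6 < 7 < 8 < 9 < 10 < 11 < 12 < 13. The simplices of K, each written with vertices in increasing order, are:

  0-simplices (14): [0], [1], [2], [3], [4], [5], [6], [7], [8], [9], [10], [11], [12], [13]
  1-simplices (21): (21 of them)
  2-simplices (6): [2,4,5], [2,4,9], [2,5,12], [2,9,12], [4,5,12], [4,9,12]

so the chain groups are C_0 ≅ Z^14, C_1 ≅ Z^21, C_2 ≅ Z^6.

∂_1: C_1 → C_0 is given by ∂[p,q] = [q] − [p].
As a 14×21 matrix over Z this has rank 12, with invariant factors (1,1,1,1,1,1,1,1,1,1,1,1).

Boundary ∂_2: C_2 → C_1 sends each 2-simplex [p,q,r] to [q,r] − [p,r] + [p,q]. For instance
  ∂[4,9,12] = [9,12] − [4,12] + [4,9],
  ∂[2,5,12] = [5,12] − [2,12] + [2,5].
As a 21×6 matrix over Z this has rank 5, with invariant factors (1,1,1,1,1).

Now H_k = ker ∂_k / im ∂_{k+1}, so:

  H_2: rank ker ∂_2 − rank ∂_3 = (6 − 5) − 0 = 1, and there is no ∂_3, so H_2 ≅ Z.

(K is a triangulation of the disjoint union of a wedge of 4 circles and the 2-sphere S^2.)

H_2 = Z.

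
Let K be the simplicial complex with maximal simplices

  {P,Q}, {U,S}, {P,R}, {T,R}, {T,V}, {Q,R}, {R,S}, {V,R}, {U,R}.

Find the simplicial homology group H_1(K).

Order the vertices as P < Q < R < S < T < U < V. Listing each simplex with vertices in this order, K has dimension 1 with simplices:

  0-simplices (7): P, Q, R, S, T, U, V
  1-simplices (9): PQ, PR, QR, RS, RT, RU, RV, SU, TV

Hence C_0 ≅ Z^7, C_1 ≅ Z^9.

Boundary ∂_1: C_1 → C_0 sends each edge [p,q] (with p < q) to q − p. For instance
  ∂RV = V − R.
The resulting 7×9 matrix has rank 6, and its Smith normal form has invariant factors (1,1,1,1,1,1).

Computing H_k = (kernel of ∂_k) / (image of ∂_{k+1}):

  H_1: rank ker ∂_1 − rank ∂_2 = (9 − 6) − 0 = 3, and there is no ∂_2, so H_1 = Z^3.

H_1 ≅ Z^3.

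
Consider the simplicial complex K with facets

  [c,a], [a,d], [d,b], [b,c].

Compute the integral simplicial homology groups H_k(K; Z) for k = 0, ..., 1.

Take the total order a < b < c < d on the vertex set. Then K (dimension 1) consists of the simplices:

  0-simplices (4): a, b, c, d
  1-simplices (4): ac, ad, bc, bd

giving chain groups C_0 ≅ Z^4, C_1 ≅ Z^4.

The boundary map ∂_1: C_1 → C_0 maps an edge to its endpoints' difference, ∂[p,q] = q − p. For instance
  ∂bd = d − b.
This gives a 4×4 integer matrix of rank 3; reducing to Smith normal form yields diagonal entries (1,1,1).

From H_k ≅ ker(∂_k) / im(∂_{k+1}) we obtain:

  H_0: rank C_0 − rank ∂_1 = 4 − 3 = 1, and the invariant factors of ∂_1 are all 1, so H_0 ≅ Z.
  H_1: rank ker ∂_1 − rank ∂_2 = (4 − 3) − 0 = 1, and there is no ∂_2, so H_1 ≅ Z.

H_0 = Z,  H_1 = Z.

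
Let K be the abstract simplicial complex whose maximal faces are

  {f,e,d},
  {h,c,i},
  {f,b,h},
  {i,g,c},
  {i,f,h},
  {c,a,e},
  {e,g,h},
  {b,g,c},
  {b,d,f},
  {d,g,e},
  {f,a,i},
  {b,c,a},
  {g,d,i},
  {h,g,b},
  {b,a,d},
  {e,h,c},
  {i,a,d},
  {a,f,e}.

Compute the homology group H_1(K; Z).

We work with the vertex ordering a < b < c < d < e < f < g < h < i. The simplices of K, each written with vertices in increasing order, are:

  0-simplices (9): a, b, c, d, e, f, g, h, i
  1-simplices (27): ab, ac, ad, ae, af, ai, bc, bd, bf, bg, bh, ce, cg, ch, ci, de, df, dg, di, ef, eg, eh, fh, fi, gh, gi, hi
  2-simplices (18): abc, abd, ace, adi, aef, afi, bcg, bdf, bfh, bgh, ceh, cgi, chi, def, deg, dgi, egh, fhi

giving chain groups C_0 ≅ Z^9, C_1 ≅ Z^27, C_2 ≅ Z^18.

∂_1: C_1 → C_0 is given by ∂[p,q] = [q] − [p].
The resulting 9×27 matrix has rank 8, and its Smith normal form has invariant factors (1,1,1,1,1,1,1,1).

∂_2: C_2 → C_1 sends each 2-simplex [p,q,r] to [q,r] − [p,r] + [p,q]. For instance
  ∂bfh = fh − bh + bf,
  ∂cgi = gi − ci + cg.
The 27×18 boundary matrix has rank 18 and Smith normal form diag(1,1,1,1,1,1,1,1,1,1,1,1,1,1,1,1,1,2).

Reading off H_k = ker ∂_k / im ∂_{k+1}:

  H_1: rank ker ∂_1 − rank ∂_2 = (27 − 8) − 18 = 1, and ∂_2 has invariant factor 2 > 1, so H_1 ≅ Z ⊕ Z_2.

H_1 ≅ Z ⊕ Z_2.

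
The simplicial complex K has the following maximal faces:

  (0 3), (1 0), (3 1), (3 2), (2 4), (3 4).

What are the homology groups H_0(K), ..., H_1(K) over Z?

H_0 = Z,  H_1 = Z^2.

We work with the vertex ordering 0 < 1 < 2 < 3 < 4. The simplices of K, each written with vertices in increasing order, are:

  0-simplices (5): [0], [1], [2], [3], [4]
  1-simplices (6): [0,1], [0,3], [1,3], [2,3], [2,4], [3,4]

giving chain groups C_0 ≅ Z^5, C_1 ≅ Z^6.

The boundary map ∂_1: C_1 → C_0 is given by ∂[p,q] = [q] − [p]. For instance
  ∂[3,4] = [4] − [3].
As a 5×6 matrix over Z this has rank 4, with invariant factors (1,1,1,1).

Now H_k = ker ∂_k / im ∂_{k+1}, so:

  H_0: rank C_0 − rank ∂_1 = 5 − 4 = 1, and the invariant factors of ∂_1 are all 1, so H_0 = Z.
  H_1: rank ker ∂_1 − rank ∂_2 = (6 − 4) − 0 = 2, and there is no ∂_2, so H_1 = Z^2.

(K is a triangulation of a wedge of 2 circles.)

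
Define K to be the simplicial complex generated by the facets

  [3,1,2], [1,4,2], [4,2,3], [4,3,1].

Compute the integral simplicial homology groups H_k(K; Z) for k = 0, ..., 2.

H_0 ≅ Z,  H_1 = 0,  H_2 ≅ Z.

Fix the vertex order 1 < 2 < 3 < 4 and write every simplex with vertices in increasing order. Then dim K = 2 and the simplices of K are:

  0-simplices (4): [1], [2], [3], [4]
  1-simplices (6): [1,2], [1,3], [1,4], [2,3], [2,4], [3,4]
  2-simplices (4): [1,2,3], [1,2,4], [1,3,4], [2,3,4]

Hence C_0 ≅ Z^4, C_1 ≅ Z^6, C_2 ≅ Z^4.

The boundary map ∂_1: C_1 → C_0 sends each edge [p,q] (with p < q) to q − p. For instance
  ∂[1,2] = [2] − [1].
As a 4×6 matrix over Z this has rank 3, with invariant factors (1,1,1).

The boundary map ∂_2: C_2 → C_1 maps a triangle to the signed sum of its edges. For instance
  ∂[1,3,4] = [3,4] − [1,4] + [1,3],
  ∂[1,2,3] = [2,3] − [1,3] + [1,2].
The resulting 6×4 matrix has rank 3, and its Smith normal form has invariant factors (1,1,1).

Reading off H_k = ker ∂_k / im ∂_{k+1}:

  H_0: rank C_0 − rank ∂_1 = 4 − 3 = 1, and the invariant factors of ∂_1 are all 1, so H_0 = Z.
  H_1: rank ker ∂_1 − rank ∂_2 = (6 − 3) − 3 = 0, and the invariant factors of ∂_2 are all 1, so H_1 = 0.
  H_2: rank ker ∂_2 − rank ∂_3 = (4 − 3) − 0 = 1, and there is no ∂_3, so H_2 = Z.

As a check, the Euler characteristic is 4 − 6 + 4 = 2, which agrees with 1 − 0 + 1 = 2.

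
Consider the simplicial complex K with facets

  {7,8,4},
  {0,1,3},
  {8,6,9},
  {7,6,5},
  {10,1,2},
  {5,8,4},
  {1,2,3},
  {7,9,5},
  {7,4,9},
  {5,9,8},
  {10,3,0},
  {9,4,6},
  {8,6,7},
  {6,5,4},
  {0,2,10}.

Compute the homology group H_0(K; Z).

H_0 = Z^2.

Fix the vertex order 0 < 1 < 2 < 3 < 4 < 5 < 6 < 7 < 8 < 9 < 10 and write every simplex with vertices in increasing order. Then dim K = 2 and the simplices of K are:

  0-simplices (11): [0], [1], [2], [3], [4], [5], [6], [7], [8], [9], [10]
  1-simplices (25): (25 of them)
  2-simplices (15): [0,1,3], [0,2,10], [0,3,10], [1,2,3], [1,2,10], [4,5,6], [4,5,8], [4,6,9], [4,7,8], [4,7,9], [5,6,7], [5,7,9], [5,8,9], [6,7,8], [6,8,9]

so the chain groups are C_0 ≅ Z^11, C_1 ≅ Z^25, C_2 ≅ Z^15.

The boundary map ∂_1: C_1 → C_0 is given by ∂[p,q] = [q] − [p]. For instance
  ∂[2,3] = [3] − [2].
The resulting 11×25 matrix has rank 9, and its Smith normal form has invariant factors (1,1,1,1,1,1,1,1,1).

∂_2: C_2 → C_1 maps a triangle to the signed sum of its edges. For instance
  ∂[0,2,10] = [2,10] − [0,10] + [0,2],
  ∂[4,5,8] = [5,8] − [4,8] + [4,5].
As a 25×15 matrix over Z this has rank 15, with invariant factors (1,1,1,1,1,1,1,1,1,1,1,1,1,1,2).

Reading off H_k = ker ∂_k / im ∂_{k+1}:

  H_0: rank C_0 − rank ∂_1 = 11 − 9 = 2, and the invariant factors of ∂_1 are all 1, so H_0 = Z^2.

(K is a triangulation of the disjoint union of the Möbius band and the real projective plane RP^2.)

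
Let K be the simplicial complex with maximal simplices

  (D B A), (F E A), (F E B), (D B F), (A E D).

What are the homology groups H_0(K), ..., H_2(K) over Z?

H_0 ≅ Z,  H_1 ≅ Z,  H_2 = 0.

Order the vertices as A < B < D < E < F. Listing each simplex with vertices in this order, K has dimension 2 with simplices:

  0-simplices (5): A, B, D, E, F
  1-simplices (10): AB, AD, AE, AF, BD, BE, BF, DE, DF, EF
  2-simplices (5): ABD, ADE, AEF, BDF, BEF

giving chain groups C_0 ≅ Z^5, C_1 ≅ Z^10, C_2 ≅ Z^5.

Boundary ∂_1: C_1 → C_0 is given by ∂[p,q] = [q] − [p].
The resulting 5×10 matrix has rank 4, and its Smith normal form has invariant factors (1,1,1,1).

∂_2: C_2 → C_1 acts by ∂[p,q,r] = [q,r] − [p,r] + [p,q]. For instance
  ∂ABD = BD − AD + AB,
  ∂AEF = EF − AF + AE.
The 10×5 boundary matrix has rank 5 and Smith normal form diag(1,1,1,1,1).

Now H_k = ker ∂_k / im ∂_{k+1}, so:

  H_0: rank C_0 − rank ∂_1 = 5 − 4 = 1, and the invariant factors of ∂_1 are all 1, so H_0 = Z.
  H_1: rank ker ∂_1 − rank ∂_2 = (10 − 4) − 5 = 1, and the invariant factors of ∂_2 are all 1, so H_1 = Z.
  H_2: rank ker ∂_2 − rank ∂_3 = (5 − 5) − 0 = 0, and there is no ∂_3, so H_2 = 0.

As a check, the Euler characteristic is 5 − 10 + 5 = 0, which agrees with 1 − 1 + 0 = 0.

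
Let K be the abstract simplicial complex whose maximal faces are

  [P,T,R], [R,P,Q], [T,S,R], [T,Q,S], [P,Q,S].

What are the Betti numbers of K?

Order the vertices as P < Q < R < S < T. Listing each simplex with vertices in this order, K has dimension 2 with simplices:

  0-simplices (5): P, Q, R, S, T
  1-simplices (10): PQ, PR, PS, PT, QR, QS, QT, RS, RT, ST
  2-simplices (5): PQR, PQS, PRT, QST, RST

so the chain groups are C_0 ≅ Z^5, C_1 ≅ Z^10, C_2 ≅ Z^5.

∂_1: C_1 → C_0 sends each edge [p,q] (with p < q) to q − p. For instance
  ∂QR = R − Q.
The 5×10 boundary matrix has rank 4 and Smith normal form diag(1,1,1,1).

∂_2: C_2 → C_1 maps a triangle to the signed sum of its edges. For instance
  ∂PQS = QS − PS + PQ,
  ∂PRT = RT − PT + PR.
The 10×5 boundary matrix has rank 5 and Smith normal form diag(1,1,1,1,1).

Computing H_k = (kernel of ∂_k) / (image of ∂_{k+1}):

  H_0: rank C_0 − rank ∂_1 = 5 − 4 = 1, and the invariant factors of ∂_1 are all 1, so H_0 ≅ Z.
  H_1: rank ker ∂_1 − rank ∂_2 = (10 − 4) − 5 = 1, and the invariant factors of ∂_2 are all 1, so H_1 ≅ Z.
  H_2: rank ker ∂_2 − rank ∂_3 = (5 − 5) − 0 = 0, and there is no ∂_3, so H_2 ≅ 0.

Hence the Betti numbers are b_0 = 1, b_1 = 1, b_2 = 0.

b_0 = 1, b_1 = 1, b_2 = 0.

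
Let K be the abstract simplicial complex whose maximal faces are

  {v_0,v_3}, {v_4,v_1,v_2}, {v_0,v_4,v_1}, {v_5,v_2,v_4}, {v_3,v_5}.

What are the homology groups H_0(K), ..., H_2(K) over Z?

H_0 = Z,  H_1 = Z,  H_2 = 0.

Fix the vertex order v_0 < v_1 < v_2 < v_3 < v_4 < v_5 and write every simplex with vertices in increasing order. Then dim K = 2 and the simplices of K are:

  0-simplices (6): [v_0], [v_1], [v_2], [v_3], [v_4], [v_5]
  1-simplices (9): [v_0,v_1], [v_0,v_3], [v_0,v_4], [v_1,v_2], [v_1,v_4], [v_2,v_4], [v_2,v_5], [v_3,v_5], [v_4,v_5]
  2-simplices (3): [v_0,v_1,v_4], [v_1,v_2,v_4], [v_2,v_4,v_5]

Hence C_0 ≅ Z^6, C_1 ≅ Z^9, C_2 ≅ Z^3.

The boundary map ∂_1: C_1 → C_0 is given by ∂[p,q] = [q] − [p]. For instance
  ∂[v_2,v_4] = [v_4] − [v_2].
This gives a 6×9 integer matrix of rank 5; reducing to Smith normal form yields diagonal entries (1,1,1,1,1).

Boundary ∂_2: C_2 → C_1 sends each 2-simplex [p,q,r] to [q,r] − [p,r] + [p,q]. For instance
  ∂[v_2,v_4,v_5] = [v_4,v_5] − [v_2,v_5] + [v_2,v_4],
  ∂[v_1,v_2,v_4] = [v_2,v_4] − [v_1,v_4] + [v_1,v_2].
As a 9×3 matrix over Z this has rank 3, with invariant factors (1,1,1).

Now H_k = ker ∂_k / im ∂_{k+1}, so:

  H_0: rank C_0 − rank ∂_1 = 6 − 5 = 1, and the invariant factors of ∂_1 are all 1, so H_0 ≅ Z.
  H_1: rank ker ∂_1 − rank ∂_2 = (9 − 5) − 3 = 1, and the invariant factors of ∂_2 are all 1, so H_1 ≅ Z.
  H_2: rank ker ∂_2 − rank ∂_3 = (3 − 3) − 0 = 0, and there is no ∂_3, so H_2 ≅ 0.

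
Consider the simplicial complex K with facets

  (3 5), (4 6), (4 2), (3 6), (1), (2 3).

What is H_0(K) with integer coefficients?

H_0 = Z^2.

We work with the vertex ordering 1 < 2 < 3 < 4 < 5 < 6. The simplices of K, each written with vertices in increasing order, are:

  0-simplices (6): [1], [2], [3], [4], [5], [6]
  1-simplices (5): [2,3], [2,4], [3,5], [3,6], [4,6]

so the chain groups are C_0 ≅ Z^6, C_1 ≅ Z^5.

Boundary ∂_1: C_1 → C_0 is given by ∂[p,q] = [q] − [p]. For instance
  ∂[2,3] = [3] − [2].
The 6×5 boundary matrix has rank 4 and Smith normal form diag(1,1,1,1).

Computing H_k = (kernel of ∂_k) / (image of ∂_{k+1}):

  H_0: rank C_0 − rank ∂_1 = 6 − 4 = 2, and the invariant factors of ∂_1 are all 1, so H_0 ≅ Z^2.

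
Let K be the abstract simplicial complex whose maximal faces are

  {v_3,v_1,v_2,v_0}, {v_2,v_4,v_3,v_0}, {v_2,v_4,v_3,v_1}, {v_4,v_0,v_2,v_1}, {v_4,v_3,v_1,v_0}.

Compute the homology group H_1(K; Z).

Fix the vertex order v_0 < v_1 < v_2 < v_3 < v_4 and write every simplex with vertices in increasing order. Then dim K = 3 and the simplices of K are:

  0-simplices (5): [v_0], [v_1], [v_2], [v_3], [v_4]
  1-simplices (10): [v_0,v_1], [v_0,v_2], [v_0,v_3], [v_0,v_4], [v_1,v_2], [v_1,v_3], [v_1,v_4], [v_2,v_3], [v_2,v_4], [v_3,v_4]
  2-simplices (10): [v_0,v_1,v_2], [v_0,v_1,v_3], [v_0,v_1,v_4], [v_0,v_2,v_3], [v_0,v_2,v_4], [v_0,v_3,v_4], [v_1,v_2,v_3], [v_1,v_2,v_4], [v_1,v_3,v_4], [v_2,v_3,v_4]
  3-simplices (5): [v_0,v_1,v_2,v_3], [v_0,v_1,v_2,v_4], [v_0,v_1,v_3,v_4], [v_0,v_2,v_3,v_4], [v_1,v_2,v_3,v_4]

Hence C_0 ≅ Z^5, C_1 ≅ Z^10, C_2 ≅ Z^10, C_3 ≅ Z^5.

The boundary map ∂_1: C_1 → C_0 sends each edge [p,q] (with p < q) to q − p. For instance
  ∂[v_1,v_2] = [v_2] − [v_1].
The resulting 5×10 matrix has rank 4, and its Smith normal form has invariant factors (1,1,1,1).

∂_2: C_2 → C_1 acts by ∂[p,q,r] = [q,r] − [p,r] + [p,q]. For instance
  ∂[v_0,v_1,v_2] = [v_1,v_2] − [v_0,v_2] + [v_0,v_1],
  ∂[v_0,v_2,v_4] = [v_2,v_4] − [v_0,v_4] + [v_0,v_2].
This gives a 10×10 integer matrix of rank 6; reducing to Smith normal form yields diagonal entries (1,1,1,1,1,1).

∂_3: C_3 → C_2 sends each 3-simplex σ to the alternating sum Σ_i (−1)^i (σ with its i-th vertex removed). For instance
  ∂[v_0,v_1,v_2,v_4] = [v_1,v_2,v_4] − [v_0,v_2,v_4] + [v_0,v_1,v_4] − [v_0,v_1,v_2],
  ∂[v_0,v_2,v_3,v_4] = [v_2,v_3,v_4] − [v_0,v_3,v_4] + [v_0,v_2,v_4] − [v_0,v_2,v_3].
This gives a 10×5 integer matrix of rank 4; reducing to Smith normal form yields diagonal entries (1,1,1,1).

Now H_k = ker ∂_k / im ∂_{k+1}, so:

  H_1: rank ker ∂_1 − rank ∂_2 = (10 − 4) − 6 = 0, and the invariant factors of ∂_2 are all 1, so H_1 = 0.

(K is a triangulation of the 3-sphere S^3.)

H_1 = 0.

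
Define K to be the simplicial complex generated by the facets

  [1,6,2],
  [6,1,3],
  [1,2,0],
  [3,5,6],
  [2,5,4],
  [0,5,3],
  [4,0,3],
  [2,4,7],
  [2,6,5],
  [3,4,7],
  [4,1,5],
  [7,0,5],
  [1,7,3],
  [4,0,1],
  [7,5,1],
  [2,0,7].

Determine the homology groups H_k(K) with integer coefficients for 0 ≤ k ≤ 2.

Take the total order 0 < 1 < 2 < 3 < 4 < 5 < 6 < 7 on the vertex set. Then K (dimension 2) consists of the simplices:

  0-simplices (8): [0], [1], [2], [3], [4], [5], [6], [7]
  1-simplices (24): (24 of them)
  2-simplices (16): [0,1,2], [0,1,4], [0,2,7], [0,3,4], [0,3,5], [0,5,7], [1,2,6], [1,3,6], [1,3,7], [1,4,5], [1,5,7], [2,4,5], [2,4,7], [2,5,6], [3,4,7], [3,5,6]

so the chain groups are C_0 ≅ Z^8, C_1 ≅ Z^24, C_2 ≅ Z^16.

The boundary map ∂_1: C_1 → C_0 is given by ∂[p,q] = [q] − [p]. For instance
  ∂[2,4] = [4] − [2].
The resulting 8×24 matrix has rank 7, and its Smith normal form has invariant factors (1,1,1,1,1,1,1).

The boundary map ∂_2: C_2 → C_1 acts by ∂[p,q,r] = [q,r] − [p,r] + [p,q]. For instance
  ∂[3,5,6] = [5,6] − [3,6] + [3,5],
  ∂[0,1,2] = [1,2] − [0,2] + [0,1].
The resulting 24×16 matrix has rank 15, and its Smith normal form has invariant factors (1,1,1,1,1,1,1,1,1,1,1,1,1,1,1).

Reading off H_k = ker ∂_k / im ∂_{k+1}:

  H_0: rank C_0 − rank ∂_1 = 8 − 7 = 1, and the invariant factors of ∂_1 are all 1, so H_0 = Z.
  H_1: rank ker ∂_1 − rank ∂_2 = (24 − 7) − 15 = 2, and the invariant factors of ∂_2 are all 1, so H_1 = Z^2.
  H_2: rank ker ∂_2 − rank ∂_3 = (16 − 15) − 0 = 1, and there is no ∂_3, so H_2 = Z.

H_0 = Z,  H_1 = Z^2,  H_2 = Z.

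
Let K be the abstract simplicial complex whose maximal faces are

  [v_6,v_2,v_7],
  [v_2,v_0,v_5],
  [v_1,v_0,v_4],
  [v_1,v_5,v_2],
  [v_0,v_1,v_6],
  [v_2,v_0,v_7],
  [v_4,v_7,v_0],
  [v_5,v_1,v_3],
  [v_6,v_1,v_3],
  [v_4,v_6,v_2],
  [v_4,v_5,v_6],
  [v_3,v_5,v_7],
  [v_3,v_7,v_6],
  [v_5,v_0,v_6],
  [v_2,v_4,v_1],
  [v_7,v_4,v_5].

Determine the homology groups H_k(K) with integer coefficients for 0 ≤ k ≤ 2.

Take the total order v_0 < v_1 < v_2 < v_3 < v_4 < v_5 < v_6 < v_7 on the vertex set. Then K (dimension 2) consists of the simplices:

  0-simplices (8): [v_0], [v_1], [v_2], [v_3], [v_4], [v_5], [v_6], [v_7]
  1-simplices (24): (24 of them)
  2-simplices (16): (16 of them)

Hence C_0 ≅ Z^8, C_1 ≅ Z^24, C_2 ≅ Z^16.

∂_1: C_1 → C_0 maps an edge to its endpoints' difference, ∂[p,q] = q − p. For instance
  ∂[v_3,v_6] = [v_6] − [v_3].
The 8×24 boundary matrix has rank 7 and Smith normal form diag(1,1,1,1,1,1,1).

∂_2: C_2 → C_1 maps a triangle to the signed sum of its edges. For instance
  ∂[v_4,v_5,v_6] = [v_5,v_6] − [v_4,v_6] + [v_4,v_5],
  ∂[v_0,v_1,v_6] = [v_1,v_6] − [v_0,v_6] + [v_0,v_1].
The resulting 24×16 matrix has rank 15, and its Smith normal form has invariant factors (1,1,1,1,1,1,1,1,1,1,1,1,1,1,1).

From H_k ≅ ker(∂_k) / im(∂_{k+1}) we obtain:

  H_0: rank C_0 − rank ∂_1 = 8 − 7 = 1, and the invariant factors of ∂_1 are all 1, so H_0 = Z.
  H_1: rank ker ∂_1 − rank ∂_2 = (24 − 7) − 15 = 2, and the invariant factors of ∂_2 are all 1, so H_1 = Z^2.
  H_2: rank ker ∂_2 − rank ∂_3 = (16 − 15) − 0 = 1, and there is no ∂_3, so H_2 = Z.

H_0 = Z,  H_1 = Z^2,  H_2 = Z.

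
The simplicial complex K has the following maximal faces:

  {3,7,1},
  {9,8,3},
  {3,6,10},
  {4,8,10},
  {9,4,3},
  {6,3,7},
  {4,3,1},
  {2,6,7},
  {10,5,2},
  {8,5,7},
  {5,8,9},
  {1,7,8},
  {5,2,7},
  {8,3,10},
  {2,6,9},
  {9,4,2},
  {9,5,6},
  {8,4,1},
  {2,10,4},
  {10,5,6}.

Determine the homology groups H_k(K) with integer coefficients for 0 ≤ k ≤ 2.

Take the total order 1 < 2 < 3 < 4 < 5 < 6 < 7 < 8 < 9 < 10 on the vertex set. Then K (dimension 2) consists of the simplices:

  0-simplices (10): [1], [2], [3], [4], [5], [6], [7], [8], [9], [10]
  1-simplices (30): (30 of them)
  2-simplices (20): (20 of them)

Hence C_0 ≅ Z^10, C_1 ≅ Z^30, C_2 ≅ Z^20.

The boundary map ∂_1: C_1 → C_0 maps an edge to its endpoints' difference, ∂[p,q] = q − p. For instance
  ∂[4,8] = [8] − [4].
The 10×30 boundary matrix has rank 9 and Smith normal form diag(1,1,1,1,1,1,1,1,1).

∂_2: C_2 → C_1 sends each 2-simplex [p,q,r] to [q,r] − [p,r] + [p,q]. For instance
  ∂[5,6,10] = [6,10] − [5,10] + [5,6],
  ∂[2,4,10] = [4,10] − [2,10] + [2,4].
The 30×20 boundary matrix has rank 20 and Smith normal form diag(1,1,1,1,1,1,1,1,1,1,1,1,1,1,1,1,1,1,1,2).

Computing H_k = (kernel of ∂_k) / (image of ∂_{k+1}):

  H_0: rank C_0 − rank ∂_1 = 10 − 9 = 1, and the invariant factors of ∂_1 are all 1, so H_0 ≅ Z.
  H_1: rank ker ∂_1 − rank ∂_2 = (30 − 9) − 20 = 1, and ∂_2 has invariant factor 2 > 1, so H_1 ≅ Z ⊕ Z/2.
  H_2: rank ker ∂_2 − rank ∂_3 = (20 − 20) − 0 = 0, and there is no ∂_3, so H_2 ≅ 0.

H_0 ≅ Z,  H_1 ≅ Z ⊕ Z/2,  H_2 = 0.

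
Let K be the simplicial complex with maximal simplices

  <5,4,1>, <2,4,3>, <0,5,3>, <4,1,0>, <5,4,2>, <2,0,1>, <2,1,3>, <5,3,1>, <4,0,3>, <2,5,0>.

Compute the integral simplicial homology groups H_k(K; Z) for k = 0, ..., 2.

H_0 = Z,  H_1 = Z/2,  H_2 = 0.

Order the vertices as 0 < 1 < 2 < 3 < 4 < 5. Listing each simplex with vertices in this order, K has dimension 2 with simplices:

  0-simplices (6): [0], [1], [2], [3], [4], [5]
  1-simplices (15): [0,1], [0,2], [0,3], [0,4], [0,5], [1,2], [1,3], [1,4], [1,5], [2,3], [2,4], [2,5], [3,4], [3,5], [4,5]
  2-simplices (10): [0,1,2], [0,1,4], [0,2,5], [0,3,4], [0,3,5], [1,2,3], [1,3,5], [1,4,5], [2,3,4], [2,4,5]

giving chain groups C_0 ≅ Z^6, C_1 ≅ Z^15, C_2 ≅ Z^10.

∂_1: C_1 → C_0 maps an edge to its endpoints' difference, ∂[p,q] = q − p.
The resulting 6×15 matrix has rank 5, and its Smith normal form has invariant factors (1,1,1,1,1).

Boundary ∂_2: C_2 → C_1 acts by ∂[p,q,r] = [q,r] − [p,r] + [p,q]. For instance
  ∂[0,1,2] = [1,2] − [0,2] + [0,1],
  ∂[1,3,5] = [3,5] − [1,5] + [1,3].
The 15×10 boundary matrix has rank 10 and Smith normal form diag(1,1,1,1,1,1,1,1,1,2).

Now H_k = ker ∂_k / im ∂_{k+1}, so:

  H_0: rank C_0 − rank ∂_1 = 6 − 5 = 1, and the invariant factors of ∂_1 are all 1, so H_0 ≅ Z.
  H_1: rank ker ∂_1 − rank ∂_2 = (15 − 5) − 10 = 0, and ∂_2 has invariant factor 2 > 1, so H_1 ≅ Z/2.
  H_2: rank ker ∂_2 − rank ∂_3 = (10 − 10) − 0 = 0, and there is no ∂_3, so H_2 ≅ 0.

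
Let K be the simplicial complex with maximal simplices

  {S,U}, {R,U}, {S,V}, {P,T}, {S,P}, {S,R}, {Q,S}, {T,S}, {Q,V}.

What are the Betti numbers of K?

Take the total order P < Q < R < S < T < U < V on the vertex set. Then K (dimension 1) consists of the simplices:

  0-simplices (7): P, Q, R, S, T, U, V
  1-simplices (9): PS, PT, QS, QV, RS, RU, ST, SU, SV

giving chain groups C_0 ≅ Z^7, C_1 ≅ Z^9.

Boundary ∂_1: C_1 → C_0 maps an edge to its endpoints' difference, ∂[p,q] = q − p.
The 7×9 boundary matrix has rank 6 and Smith normal form diag(1,1,1,1,1,1).

Computing H_k = (kernel of ∂_k) / (image of ∂_{k+1}):

  H_0: rank C_0 − rank ∂_1 = 7 − 6 = 1, and the invariant factors of ∂_1 are all 1, so H_0 ≅ Z.
  H_1: rank ker ∂_1 − rank ∂_2 = (9 − 6) − 0 = 3, and there is no ∂_2, so H_1 ≅ Z^3.

Hence the Betti numbers are b_0 = 1, b_1 = 3.

b_0 = 1, b_1 = 3.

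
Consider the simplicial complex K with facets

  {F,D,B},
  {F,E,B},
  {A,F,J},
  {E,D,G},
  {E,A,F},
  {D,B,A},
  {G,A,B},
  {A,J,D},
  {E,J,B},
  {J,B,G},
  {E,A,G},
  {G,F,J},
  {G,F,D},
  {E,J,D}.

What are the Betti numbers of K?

b_0 = 1, b_1 = 2, b_2 = 1.

Order the vertices as A < B < D < E < F < G < J. Listing each simplex with vertices in this order, K has dimension 2 with simplices:

  0-simplices (7): A, B, D, E, F, G, J
  1-simplices (21): AB, AD, AE, AF, AG, AJ, BD, BE, BF, BG, BJ, DE, DF, DG, DJ, EF, EG, EJ, FG, FJ, GJ
  2-simplices (14): ABD, ABG, ADJ, AEF, AEG, AFJ, BDF, BEF, BEJ, BGJ, DEG, DEJ, DFG, FGJ

giving chain groups C_0 ≅ Z^7, C_1 ≅ Z^21, C_2 ≅ Z^14.

The boundary map ∂_1: C_1 → C_0 sends each edge [p,q] (with p < q) to q − p. For instance
  ∂AJ = J − A.
The resulting 7×21 matrix has rank 6, and its Smith normal form has invariant factors (1,1,1,1,1,1).

The boundary map ∂_2: C_2 → C_1 acts by ∂[p,q,r] = [q,r] − [p,r] + [p,q]. For instance
  ∂AFJ = FJ − AJ + AF,
  ∂BEJ = EJ − BJ + BE.
The resulting 21×14 matrix has rank 13, and its Smith normal form has invariant factors (1,1,1,1,1,1,1,1,1,1,1,1,1).

Reading off H_k = ker ∂_k / im ∂_{k+1}:

  H_0: rank C_0 − rank ∂_1 = 7 − 6 = 1, and the invariant factors of ∂_1 are all 1, so H_0 = Z.
  H_1: rank ker ∂_1 − rank ∂_2 = (21 − 6) − 13 = 2, and the invariant factors of ∂_2 are all 1, so H_1 = Z^2.
  H_2: rank ker ∂_2 − rank ∂_3 = (14 − 13) − 0 = 1, and there is no ∂_3, so H_2 = Z.

Hence the Betti numbers are b_0 = 1, b_1 = 2, b_2 = 1.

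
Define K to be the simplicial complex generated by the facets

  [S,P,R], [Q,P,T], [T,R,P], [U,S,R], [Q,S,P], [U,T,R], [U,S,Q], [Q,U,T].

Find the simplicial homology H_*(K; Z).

Order the vertices as P < Q < R < S < T < U. Listing each simplex with vertices in this order, K has dimension 2 with simplices:

  0-simplices (6): P, Q, R, S, T, U
  1-simplices (12): PQ, PR, PS, PT, QS, QT, QU, RS, RT, RU, SU, TU
  2-simplices (8): PQS, PQT, PRS, PRT, QSU, QTU, RSU, RTU

giving chain groups C_0 ≅ Z^6, C_1 ≅ Z^12, C_2 ≅ Z^8.

Boundary ∂_1: C_1 → C_0 maps an edge to its endpoints' difference, ∂[p,q] = q − p. For instance
  ∂TU = U − T.
The 6×12 boundary matrix has rank 5 and Smith normal form diag(1,1,1,1,1).

∂_2: C_2 → C_1 maps a triangle to the signed sum of its edges. For instance
  ∂PQS = QS − PS + PQ,
  ∂PQT = QT − PT + PQ.
The resulting 12×8 matrix has rank 7, and its Smith normal form has invariant factors (1,1,1,1,1,1,1).

Now H_k = ker ∂_k / im ∂_{k+1}, so:

  H_0: rank C_0 − rank ∂_1 = 6 − 5 = 1, and the invariant factors of ∂_1 are all 1, so H_0 = Z.
  H_1: rank ker ∂_1 − rank ∂_2 = (12 − 5) − 7 = 0, and the invariant factors of ∂_2 are all 1, so H_1 = 0.
  H_2: rank ker ∂_2 − rank ∂_3 = (8 − 7) − 0 = 1, and there is no ∂_3, so H_2 = Z.

(K is a triangulation of the 2-sphere S^2.)

H_0 = Z,  H_1 = 0,  H_2 = Z.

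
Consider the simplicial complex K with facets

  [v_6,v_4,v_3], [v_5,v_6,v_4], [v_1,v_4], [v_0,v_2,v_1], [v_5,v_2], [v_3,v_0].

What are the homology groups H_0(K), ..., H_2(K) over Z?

Order the vertices as v_0 < v_1 < v_2 < v_3 < v_4 < v_5 < v_6. Listing each simplex with vertices in this order, K has dimension 2 with simplices:

  0-simplices (7): [v_0], [v_1], [v_2], [v_3], [v_4], [v_5], [v_6]
  1-simplices (11): [v_0,v_1], [v_0,v_2], [v_0,v_3], [v_1,v_2], [v_1,v_4], [v_2,v_5], [v_3,v_4], [v_3,v_6], [v_4,v_5], [v_4,v_6], [v_5,v_6]
  2-simplices (3): [v_0,v_1,v_2], [v_3,v_4,v_6], [v_4,v_5,v_6]

giving chain groups C_0 ≅ Z^7, C_1 ≅ Z^11, C_2 ≅ Z^3.

The boundary map ∂_1: C_1 → C_0 sends each edge [p,q] (with p < q) to q − p.
The 7×11 boundary matrix has rank 6 and Smith normal form diag(1,1,1,1,1,1).

Boundary ∂_2: C_2 → C_1 acts by ∂[p,q,r] = [q,r] − [p,r] + [p,q]. For instance
  ∂[v_0,v_1,v_2] = [v_1,v_2] − [v_0,v_2] + [v_0,v_1],
  ∂[v_3,v_4,v_6] = [v_4,v_6] − [v_3,v_6] + [v_3,v_4].
As a 11×3 matrix over Z this has rank 3, with invariant factors (1,1,1).

From H_k ≅ ker(∂_k) / im(∂_{k+1}) we obtain:

  H_0: rank C_0 − rank ∂_1 = 7 − 6 = 1, and the invariant factors of ∂_1 are all 1, so H_0 ≅ Z.
  H_1: rank ker ∂_1 − rank ∂_2 = (11 − 6) − 3 = 2, and the invariant factors of ∂_2 are all 1, so H_1 ≅ Z^2.
  H_2: rank ker ∂_2 − rank ∂_3 = (3 − 3) − 0 = 0, and there is no ∂_3, so H_2 ≅ 0.

H_0 ≅ Z,  H_1 ≅ Z^2,  H_2 = 0.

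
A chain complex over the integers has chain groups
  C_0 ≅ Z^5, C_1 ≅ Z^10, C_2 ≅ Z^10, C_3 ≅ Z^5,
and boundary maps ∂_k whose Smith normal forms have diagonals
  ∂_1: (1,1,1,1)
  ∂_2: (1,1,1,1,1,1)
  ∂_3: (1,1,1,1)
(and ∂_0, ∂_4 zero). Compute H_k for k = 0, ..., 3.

H_0: b_0 = 5 − 0 − 4 = 1; torsion from ∂_1 factors > 1: none. So H_0 = Z.
H_1: b_1 = 10 − 4 − 6 = 0; torsion from ∂_2 factors > 1: none. So H_1 = 0.
H_2: b_2 = 10 − 6 − 4 = 0; torsion from ∂_3 factors > 1: none. So H_2 = 0.
H_3: b_3 = 5 − 4 − 0 = 1; torsion from ∂_4 factors > 1: none. So H_3 = Z.

H_0 = Z,  H_1 = 0,  H_2 = 0,  H_3 = Z.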